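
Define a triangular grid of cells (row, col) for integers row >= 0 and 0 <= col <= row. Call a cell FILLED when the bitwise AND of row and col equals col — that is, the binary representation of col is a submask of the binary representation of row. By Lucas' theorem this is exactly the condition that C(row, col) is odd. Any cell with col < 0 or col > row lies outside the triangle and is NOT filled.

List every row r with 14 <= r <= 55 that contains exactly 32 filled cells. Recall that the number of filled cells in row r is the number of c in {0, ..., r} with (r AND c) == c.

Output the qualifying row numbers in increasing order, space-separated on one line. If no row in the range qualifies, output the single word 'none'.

Answer: 31 47 55

Derivation:
Row r has 2^popcount(r) filled cells, so we need popcount(r) = log2(32) = 5.
Scan r = 14..55 and keep those with exactly 5 one-bits:
r=14=1110 popcount=3 -> skip
r=15=1111 popcount=4 -> skip
r=16=10000 popcount=1 -> skip
r=17=10001 popcount=2 -> skip
r=18=10010 popcount=2 -> skip
r=19=10011 popcount=3 -> skip
r=20=10100 popcount=2 -> skip
r=21=10101 popcount=3 -> skip
r=22=10110 popcount=3 -> skip
r=23=10111 popcount=4 -> skip
r=24=11000 popcount=2 -> skip
r=25=11001 popcount=3 -> skip
r=26=11010 popcount=3 -> skip
r=27=11011 popcount=4 -> skip
r=28=11100 popcount=3 -> skip
r=29=11101 popcount=4 -> skip
r=30=11110 popcount=4 -> skip
r=31=11111 popcount=5 -> KEEP
r=32=100000 popcount=1 -> skip
r=33=100001 popcount=2 -> skip
r=34=100010 popcount=2 -> skip
r=35=100011 popcount=3 -> skip
r=36=100100 popcount=2 -> skip
r=37=100101 popcount=3 -> skip
r=38=100110 popcount=3 -> skip
r=39=100111 popcount=4 -> skip
r=40=101000 popcount=2 -> skip
r=41=101001 popcount=3 -> skip
r=42=101010 popcount=3 -> skip
r=43=101011 popcount=4 -> skip
r=44=101100 popcount=3 -> skip
r=45=101101 popcount=4 -> skip
r=46=101110 popcount=4 -> skip
r=47=101111 popcount=5 -> KEEP
r=48=110000 popcount=2 -> skip
r=49=110001 popcount=3 -> skip
r=50=110010 popcount=3 -> skip
r=51=110011 popcount=4 -> skip
r=52=110100 popcount=3 -> skip
r=53=110101 popcount=4 -> skip
r=54=110110 popcount=4 -> skip
r=55=110111 popcount=5 -> KEEP
Kept rows: 31 47 55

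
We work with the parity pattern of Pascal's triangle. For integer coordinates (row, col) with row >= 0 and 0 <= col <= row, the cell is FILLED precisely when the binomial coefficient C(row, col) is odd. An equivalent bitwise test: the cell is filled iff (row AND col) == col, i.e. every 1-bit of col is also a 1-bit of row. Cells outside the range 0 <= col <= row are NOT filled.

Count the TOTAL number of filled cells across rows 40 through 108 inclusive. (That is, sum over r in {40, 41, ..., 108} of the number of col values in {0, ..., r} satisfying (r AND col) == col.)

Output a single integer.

r40=101000 pc2: +4 =4
r41=101001 pc3: +8 =12
r42=101010 pc3: +8 =20
r43=101011 pc4: +16 =36
r44=101100 pc3: +8 =44
r45=101101 pc4: +16 =60
r46=101110 pc4: +16 =76
r47=101111 pc5: +32 =108
r48=110000 pc2: +4 =112
r49=110001 pc3: +8 =120
r50=110010 pc3: +8 =128
r51=110011 pc4: +16 =144
r52=110100 pc3: +8 =152
r53=110101 pc4: +16 =168
r54=110110 pc4: +16 =184
r55=110111 pc5: +32 =216
r56=111000 pc3: +8 =224
r57=111001 pc4: +16 =240
r58=111010 pc4: +16 =256
r59=111011 pc5: +32 =288
r60=111100 pc4: +16 =304
r61=111101 pc5: +32 =336
r62=111110 pc5: +32 =368
r63=111111 pc6: +64 =432
r64=1000000 pc1: +2 =434
r65=1000001 pc2: +4 =438
r66=1000010 pc2: +4 =442
r67=1000011 pc3: +8 =450
r68=1000100 pc2: +4 =454
r69=1000101 pc3: +8 =462
r70=1000110 pc3: +8 =470
r71=1000111 pc4: +16 =486
r72=1001000 pc2: +4 =490
r73=1001001 pc3: +8 =498
r74=1001010 pc3: +8 =506
r75=1001011 pc4: +16 =522
r76=1001100 pc3: +8 =530
r77=1001101 pc4: +16 =546
r78=1001110 pc4: +16 =562
r79=1001111 pc5: +32 =594
r80=1010000 pc2: +4 =598
r81=1010001 pc3: +8 =606
r82=1010010 pc3: +8 =614
r83=1010011 pc4: +16 =630
r84=1010100 pc3: +8 =638
r85=1010101 pc4: +16 =654
r86=1010110 pc4: +16 =670
r87=1010111 pc5: +32 =702
r88=1011000 pc3: +8 =710
r89=1011001 pc4: +16 =726
r90=1011010 pc4: +16 =742
r91=1011011 pc5: +32 =774
r92=1011100 pc4: +16 =790
r93=1011101 pc5: +32 =822
r94=1011110 pc5: +32 =854
r95=1011111 pc6: +64 =918
r96=1100000 pc2: +4 =922
r97=1100001 pc3: +8 =930
r98=1100010 pc3: +8 =938
r99=1100011 pc4: +16 =954
r100=1100100 pc3: +8 =962
r101=1100101 pc4: +16 =978
r102=1100110 pc4: +16 =994
r103=1100111 pc5: +32 =1026
r104=1101000 pc3: +8 =1034
r105=1101001 pc4: +16 =1050
r106=1101010 pc4: +16 =1066
r107=1101011 pc5: +32 =1098
r108=1101100 pc4: +16 =1114

Answer: 1114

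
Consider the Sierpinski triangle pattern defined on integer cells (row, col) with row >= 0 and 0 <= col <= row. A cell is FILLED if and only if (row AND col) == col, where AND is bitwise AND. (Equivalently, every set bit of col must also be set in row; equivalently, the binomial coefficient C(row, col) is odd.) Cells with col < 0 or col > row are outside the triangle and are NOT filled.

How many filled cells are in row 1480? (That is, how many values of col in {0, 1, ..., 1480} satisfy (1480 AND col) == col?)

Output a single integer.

Answer: 32

Derivation:
1480 in binary = 10111001000
popcount(1480) = number of 1-bits in 10111001000 = 5
A col c satisfies (1480 AND c) == c iff every set bit of c is also set in 1480; each of the 5 set bits of 1480 can independently be on or off in c.
count = 2^5 = 32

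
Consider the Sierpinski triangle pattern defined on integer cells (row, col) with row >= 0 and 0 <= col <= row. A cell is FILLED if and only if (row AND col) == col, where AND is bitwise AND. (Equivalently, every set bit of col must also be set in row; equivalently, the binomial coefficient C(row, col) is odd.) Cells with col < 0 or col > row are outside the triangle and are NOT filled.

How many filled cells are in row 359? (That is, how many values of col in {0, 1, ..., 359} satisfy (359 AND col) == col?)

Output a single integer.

359 in binary = 101100111
popcount(359) = number of 1-bits in 101100111 = 6
A col c satisfies (359 AND c) == c iff every set bit of c is also set in 359; each of the 6 set bits of 359 can independently be on or off in c.
count = 2^6 = 64

Answer: 64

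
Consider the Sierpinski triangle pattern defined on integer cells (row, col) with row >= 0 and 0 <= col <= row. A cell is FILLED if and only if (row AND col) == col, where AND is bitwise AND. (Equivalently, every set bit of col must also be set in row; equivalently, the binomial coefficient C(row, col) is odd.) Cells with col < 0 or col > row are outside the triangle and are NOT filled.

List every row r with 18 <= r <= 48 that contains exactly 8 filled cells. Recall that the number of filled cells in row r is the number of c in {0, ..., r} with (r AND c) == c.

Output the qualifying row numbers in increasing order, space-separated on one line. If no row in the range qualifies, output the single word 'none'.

Row r has 2^popcount(r) filled cells, so we need popcount(r) = log2(8) = 3.
Scan r = 18..48 and keep those with exactly 3 one-bits:
r=18=10010 popcount=2 -> skip
r=19=10011 popcount=3 -> KEEP
r=20=10100 popcount=2 -> skip
r=21=10101 popcount=3 -> KEEP
r=22=10110 popcount=3 -> KEEP
r=23=10111 popcount=4 -> skip
r=24=11000 popcount=2 -> skip
r=25=11001 popcount=3 -> KEEP
r=26=11010 popcount=3 -> KEEP
r=27=11011 popcount=4 -> skip
r=28=11100 popcount=3 -> KEEP
r=29=11101 popcount=4 -> skip
r=30=11110 popcount=4 -> skip
r=31=11111 popcount=5 -> skip
r=32=100000 popcount=1 -> skip
r=33=100001 popcount=2 -> skip
r=34=100010 popcount=2 -> skip
r=35=100011 popcount=3 -> KEEP
r=36=100100 popcount=2 -> skip
r=37=100101 popcount=3 -> KEEP
r=38=100110 popcount=3 -> KEEP
r=39=100111 popcount=4 -> skip
r=40=101000 popcount=2 -> skip
r=41=101001 popcount=3 -> KEEP
r=42=101010 popcount=3 -> KEEP
r=43=101011 popcount=4 -> skip
r=44=101100 popcount=3 -> KEEP
r=45=101101 popcount=4 -> skip
r=46=101110 popcount=4 -> skip
r=47=101111 popcount=5 -> skip
r=48=110000 popcount=2 -> skip
Kept rows: 19 21 22 25 26 28 35 37 38 41 42 44

Answer: 19 21 22 25 26 28 35 37 38 41 42 44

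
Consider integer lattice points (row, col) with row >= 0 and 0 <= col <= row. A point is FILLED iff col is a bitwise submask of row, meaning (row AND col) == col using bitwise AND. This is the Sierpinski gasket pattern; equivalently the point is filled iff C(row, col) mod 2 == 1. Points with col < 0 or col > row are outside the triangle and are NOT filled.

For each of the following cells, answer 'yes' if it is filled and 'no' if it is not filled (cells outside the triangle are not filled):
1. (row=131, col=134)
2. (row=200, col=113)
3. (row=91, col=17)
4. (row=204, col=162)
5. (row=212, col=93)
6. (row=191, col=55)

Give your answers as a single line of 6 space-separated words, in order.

Answer: no no yes no no yes

Derivation:
(131,134): col outside [0, 131] -> not filled
(200,113): row=0b11001000, col=0b1110001, row AND col = 0b1000000 = 64; 64 != 113 -> empty
(91,17): row=0b1011011, col=0b10001, row AND col = 0b10001 = 17; 17 == 17 -> filled
(204,162): row=0b11001100, col=0b10100010, row AND col = 0b10000000 = 128; 128 != 162 -> empty
(212,93): row=0b11010100, col=0b1011101, row AND col = 0b1010100 = 84; 84 != 93 -> empty
(191,55): row=0b10111111, col=0b110111, row AND col = 0b110111 = 55; 55 == 55 -> filled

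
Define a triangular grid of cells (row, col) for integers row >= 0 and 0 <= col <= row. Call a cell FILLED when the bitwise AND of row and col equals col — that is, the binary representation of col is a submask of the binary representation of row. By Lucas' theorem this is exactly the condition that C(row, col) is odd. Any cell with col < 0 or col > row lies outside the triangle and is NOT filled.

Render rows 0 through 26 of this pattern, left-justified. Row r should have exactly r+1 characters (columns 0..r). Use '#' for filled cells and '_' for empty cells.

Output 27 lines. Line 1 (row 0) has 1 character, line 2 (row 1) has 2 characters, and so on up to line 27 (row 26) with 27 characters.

Answer: #
##
#_#
####
#___#
##__##
#_#_#_#
########
#_______#
##______##
#_#_____#_#
####____####
#___#___#___#
##__##__##__##
#_#_#_#_#_#_#_#
################
#_______________#
##______________##
#_#_____________#_#
####____________####
#___#___________#___#
##__##__________##__##
#_#_#_#_________#_#_#_#
########________########
#_______#_______#_______#
##______##______##______##
#_#_____#_#_____#_#_____#_#

Derivation:
r0=0: #
r1=1: ##
r2=10: #_#
r3=11: ####
r4=100: #___#
r5=101: ##__##
r6=110: #_#_#_#
r7=111: ########
r8=1000: #_______#
r9=1001: ##______##
r10=1010: #_#_____#_#
r11=1011: ####____####
r12=1100: #___#___#___#
r13=1101: ##__##__##__##
r14=1110: #_#_#_#_#_#_#_#
r15=1111: ################
r16=10000: #_______________#
r17=10001: ##______________##
r18=10010: #_#_____________#_#
r19=10011: ####____________####
r20=10100: #___#___________#___#
r21=10101: ##__##__________##__##
r22=10110: #_#_#_#_________#_#_#_#
r23=10111: ########________########
r24=11000: #_______#_______#_______#
r25=11001: ##______##______##______##
r26=11010: #_#_____#_#_____#_#_____#_#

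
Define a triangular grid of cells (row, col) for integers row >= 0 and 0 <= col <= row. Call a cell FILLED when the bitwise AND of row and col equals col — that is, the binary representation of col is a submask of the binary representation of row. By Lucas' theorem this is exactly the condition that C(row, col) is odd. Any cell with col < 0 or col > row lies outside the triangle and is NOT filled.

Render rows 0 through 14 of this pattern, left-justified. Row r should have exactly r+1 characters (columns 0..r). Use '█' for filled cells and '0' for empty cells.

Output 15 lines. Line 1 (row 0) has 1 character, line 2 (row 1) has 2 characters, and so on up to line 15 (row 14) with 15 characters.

Answer: █
██
█0█
████
█000█
██00██
█0█0█0█
████████
█0000000█
██000000██
█0█00000█0█
████0000████
█000█000█000█
██00██00██00██
█0█0█0█0█0█0█0█

Derivation:
r0=0: █
r1=1: ██
r2=10: █0█
r3=11: ████
r4=100: █000█
r5=101: ██00██
r6=110: █0█0█0█
r7=111: ████████
r8=1000: █0000000█
r9=1001: ██000000██
r10=1010: █0█00000█0█
r11=1011: ████0000████
r12=1100: █000█000█000█
r13=1101: ██00██00██00██
r14=1110: █0█0█0█0█0█0█0█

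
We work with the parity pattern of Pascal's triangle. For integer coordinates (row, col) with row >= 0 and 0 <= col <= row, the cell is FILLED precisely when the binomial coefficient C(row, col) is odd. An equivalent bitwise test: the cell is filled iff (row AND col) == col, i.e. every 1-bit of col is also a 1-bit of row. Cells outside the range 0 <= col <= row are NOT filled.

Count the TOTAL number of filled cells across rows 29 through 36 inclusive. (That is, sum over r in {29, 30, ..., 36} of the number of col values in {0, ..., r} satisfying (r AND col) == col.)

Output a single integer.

r29=11101 pc4: +16 =16
r30=11110 pc4: +16 =32
r31=11111 pc5: +32 =64
r32=100000 pc1: +2 =66
r33=100001 pc2: +4 =70
r34=100010 pc2: +4 =74
r35=100011 pc3: +8 =82
r36=100100 pc2: +4 =86

Answer: 86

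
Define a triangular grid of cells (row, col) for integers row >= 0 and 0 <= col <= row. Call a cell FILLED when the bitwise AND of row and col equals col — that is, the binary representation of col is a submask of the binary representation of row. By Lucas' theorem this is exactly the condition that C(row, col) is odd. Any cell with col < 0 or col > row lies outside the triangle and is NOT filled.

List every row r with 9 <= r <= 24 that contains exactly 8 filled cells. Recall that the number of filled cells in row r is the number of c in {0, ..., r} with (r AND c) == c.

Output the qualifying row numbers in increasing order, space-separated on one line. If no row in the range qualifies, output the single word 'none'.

Answer: 11 13 14 19 21 22

Derivation:
Row r has 2^popcount(r) filled cells, so we need popcount(r) = log2(8) = 3.
Scan r = 9..24 and keep those with exactly 3 one-bits:
r=9=1001 popcount=2 -> skip
r=10=1010 popcount=2 -> skip
r=11=1011 popcount=3 -> KEEP
r=12=1100 popcount=2 -> skip
r=13=1101 popcount=3 -> KEEP
r=14=1110 popcount=3 -> KEEP
r=15=1111 popcount=4 -> skip
r=16=10000 popcount=1 -> skip
r=17=10001 popcount=2 -> skip
r=18=10010 popcount=2 -> skip
r=19=10011 popcount=3 -> KEEP
r=20=10100 popcount=2 -> skip
r=21=10101 popcount=3 -> KEEP
r=22=10110 popcount=3 -> KEEP
r=23=10111 popcount=4 -> skip
r=24=11000 popcount=2 -> skip
Kept rows: 11 13 14 19 21 22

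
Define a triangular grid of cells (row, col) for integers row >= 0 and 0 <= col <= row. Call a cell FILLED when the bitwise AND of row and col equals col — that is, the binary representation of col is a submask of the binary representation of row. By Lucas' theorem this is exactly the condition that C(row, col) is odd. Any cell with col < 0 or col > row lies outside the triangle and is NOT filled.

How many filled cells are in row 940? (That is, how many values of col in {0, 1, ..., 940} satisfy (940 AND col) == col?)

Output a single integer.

Answer: 64

Derivation:
940 in binary = 1110101100
popcount(940) = number of 1-bits in 1110101100 = 6
A col c satisfies (940 AND c) == c iff every set bit of c is also set in 940; each of the 6 set bits of 940 can independently be on or off in c.
count = 2^6 = 64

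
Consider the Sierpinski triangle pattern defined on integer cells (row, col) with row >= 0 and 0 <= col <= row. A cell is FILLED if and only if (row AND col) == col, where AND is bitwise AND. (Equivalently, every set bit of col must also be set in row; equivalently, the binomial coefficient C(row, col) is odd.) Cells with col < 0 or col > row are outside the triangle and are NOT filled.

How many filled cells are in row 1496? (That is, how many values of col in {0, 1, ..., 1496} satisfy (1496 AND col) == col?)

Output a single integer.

1496 in binary = 10111011000
popcount(1496) = number of 1-bits in 10111011000 = 6
A col c satisfies (1496 AND c) == c iff every set bit of c is also set in 1496; each of the 6 set bits of 1496 can independently be on or off in c.
count = 2^6 = 64

Answer: 64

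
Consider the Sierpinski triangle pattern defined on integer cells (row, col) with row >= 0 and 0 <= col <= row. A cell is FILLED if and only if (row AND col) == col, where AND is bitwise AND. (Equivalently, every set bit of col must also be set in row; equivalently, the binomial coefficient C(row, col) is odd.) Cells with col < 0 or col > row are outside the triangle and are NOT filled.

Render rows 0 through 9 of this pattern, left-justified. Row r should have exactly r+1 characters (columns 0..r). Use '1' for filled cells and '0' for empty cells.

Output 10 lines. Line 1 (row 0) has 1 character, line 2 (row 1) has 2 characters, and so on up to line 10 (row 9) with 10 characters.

r0=0: 1
r1=1: 11
r2=10: 101
r3=11: 1111
r4=100: 10001
r5=101: 110011
r6=110: 1010101
r7=111: 11111111
r8=1000: 100000001
r9=1001: 1100000011

Answer: 1
11
101
1111
10001
110011
1010101
11111111
100000001
1100000011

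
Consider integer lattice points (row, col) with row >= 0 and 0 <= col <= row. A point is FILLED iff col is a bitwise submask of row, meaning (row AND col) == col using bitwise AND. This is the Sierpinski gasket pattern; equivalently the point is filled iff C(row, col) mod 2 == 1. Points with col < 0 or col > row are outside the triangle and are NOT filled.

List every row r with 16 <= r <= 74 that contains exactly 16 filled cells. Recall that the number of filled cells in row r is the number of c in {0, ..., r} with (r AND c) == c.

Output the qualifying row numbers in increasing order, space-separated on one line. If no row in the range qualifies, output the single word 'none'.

Row r has 2^popcount(r) filled cells, so we need popcount(r) = log2(16) = 4.
Scan r = 16..74 and keep those with exactly 4 one-bits:
r=16=10000 popcount=1 -> skip
r=17=10001 popcount=2 -> skip
r=18=10010 popcount=2 -> skip
r=19=10011 popcount=3 -> skip
r=20=10100 popcount=2 -> skip
r=21=10101 popcount=3 -> skip
r=22=10110 popcount=3 -> skip
r=23=10111 popcount=4 -> KEEP
r=24=11000 popcount=2 -> skip
r=25=11001 popcount=3 -> skip
r=26=11010 popcount=3 -> skip
r=27=11011 popcount=4 -> KEEP
r=28=11100 popcount=3 -> skip
r=29=11101 popcount=4 -> KEEP
r=30=11110 popcount=4 -> KEEP
r=31=11111 popcount=5 -> skip
r=32=100000 popcount=1 -> skip
r=33=100001 popcount=2 -> skip
r=34=100010 popcount=2 -> skip
r=35=100011 popcount=3 -> skip
r=36=100100 popcount=2 -> skip
r=37=100101 popcount=3 -> skip
r=38=100110 popcount=3 -> skip
r=39=100111 popcount=4 -> KEEP
r=40=101000 popcount=2 -> skip
r=41=101001 popcount=3 -> skip
r=42=101010 popcount=3 -> skip
r=43=101011 popcount=4 -> KEEP
r=44=101100 popcount=3 -> skip
r=45=101101 popcount=4 -> KEEP
r=46=101110 popcount=4 -> KEEP
r=47=101111 popcount=5 -> skip
r=48=110000 popcount=2 -> skip
r=49=110001 popcount=3 -> skip
r=50=110010 popcount=3 -> skip
r=51=110011 popcount=4 -> KEEP
r=52=110100 popcount=3 -> skip
r=53=110101 popcount=4 -> KEEP
r=54=110110 popcount=4 -> KEEP
r=55=110111 popcount=5 -> skip
r=56=111000 popcount=3 -> skip
r=57=111001 popcount=4 -> KEEP
r=58=111010 popcount=4 -> KEEP
r=59=111011 popcount=5 -> skip
r=60=111100 popcount=4 -> KEEP
r=61=111101 popcount=5 -> skip
r=62=111110 popcount=5 -> skip
r=63=111111 popcount=6 -> skip
r=64=1000000 popcount=1 -> skip
r=65=1000001 popcount=2 -> skip
r=66=1000010 popcount=2 -> skip
r=67=1000011 popcount=3 -> skip
r=68=1000100 popcount=2 -> skip
r=69=1000101 popcount=3 -> skip
r=70=1000110 popcount=3 -> skip
r=71=1000111 popcount=4 -> KEEP
r=72=1001000 popcount=2 -> skip
r=73=1001001 popcount=3 -> skip
r=74=1001010 popcount=3 -> skip
Kept rows: 23 27 29 30 39 43 45 46 51 53 54 57 58 60 71

Answer: 23 27 29 30 39 43 45 46 51 53 54 57 58 60 71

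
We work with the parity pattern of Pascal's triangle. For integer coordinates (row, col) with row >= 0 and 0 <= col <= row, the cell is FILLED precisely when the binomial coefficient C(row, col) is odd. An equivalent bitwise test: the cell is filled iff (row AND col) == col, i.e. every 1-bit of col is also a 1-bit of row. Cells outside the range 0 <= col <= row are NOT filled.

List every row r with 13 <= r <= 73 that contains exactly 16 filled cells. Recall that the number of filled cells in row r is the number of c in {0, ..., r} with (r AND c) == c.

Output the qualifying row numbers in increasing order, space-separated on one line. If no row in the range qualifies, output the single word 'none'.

Answer: 15 23 27 29 30 39 43 45 46 51 53 54 57 58 60 71

Derivation:
Row r has 2^popcount(r) filled cells, so we need popcount(r) = log2(16) = 4.
Scan r = 13..73 and keep those with exactly 4 one-bits:
r=13=1101 popcount=3 -> skip
r=14=1110 popcount=3 -> skip
r=15=1111 popcount=4 -> KEEP
r=16=10000 popcount=1 -> skip
r=17=10001 popcount=2 -> skip
r=18=10010 popcount=2 -> skip
r=19=10011 popcount=3 -> skip
r=20=10100 popcount=2 -> skip
r=21=10101 popcount=3 -> skip
r=22=10110 popcount=3 -> skip
r=23=10111 popcount=4 -> KEEP
r=24=11000 popcount=2 -> skip
r=25=11001 popcount=3 -> skip
r=26=11010 popcount=3 -> skip
r=27=11011 popcount=4 -> KEEP
r=28=11100 popcount=3 -> skip
r=29=11101 popcount=4 -> KEEP
r=30=11110 popcount=4 -> KEEP
r=31=11111 popcount=5 -> skip
r=32=100000 popcount=1 -> skip
r=33=100001 popcount=2 -> skip
r=34=100010 popcount=2 -> skip
r=35=100011 popcount=3 -> skip
r=36=100100 popcount=2 -> skip
r=37=100101 popcount=3 -> skip
r=38=100110 popcount=3 -> skip
r=39=100111 popcount=4 -> KEEP
r=40=101000 popcount=2 -> skip
r=41=101001 popcount=3 -> skip
r=42=101010 popcount=3 -> skip
r=43=101011 popcount=4 -> KEEP
r=44=101100 popcount=3 -> skip
r=45=101101 popcount=4 -> KEEP
r=46=101110 popcount=4 -> KEEP
r=47=101111 popcount=5 -> skip
r=48=110000 popcount=2 -> skip
r=49=110001 popcount=3 -> skip
r=50=110010 popcount=3 -> skip
r=51=110011 popcount=4 -> KEEP
r=52=110100 popcount=3 -> skip
r=53=110101 popcount=4 -> KEEP
r=54=110110 popcount=4 -> KEEP
r=55=110111 popcount=5 -> skip
r=56=111000 popcount=3 -> skip
r=57=111001 popcount=4 -> KEEP
r=58=111010 popcount=4 -> KEEP
r=59=111011 popcount=5 -> skip
r=60=111100 popcount=4 -> KEEP
r=61=111101 popcount=5 -> skip
r=62=111110 popcount=5 -> skip
r=63=111111 popcount=6 -> skip
r=64=1000000 popcount=1 -> skip
r=65=1000001 popcount=2 -> skip
r=66=1000010 popcount=2 -> skip
r=67=1000011 popcount=3 -> skip
r=68=1000100 popcount=2 -> skip
r=69=1000101 popcount=3 -> skip
r=70=1000110 popcount=3 -> skip
r=71=1000111 popcount=4 -> KEEP
r=72=1001000 popcount=2 -> skip
r=73=1001001 popcount=3 -> skip
Kept rows: 15 23 27 29 30 39 43 45 46 51 53 54 57 58 60 71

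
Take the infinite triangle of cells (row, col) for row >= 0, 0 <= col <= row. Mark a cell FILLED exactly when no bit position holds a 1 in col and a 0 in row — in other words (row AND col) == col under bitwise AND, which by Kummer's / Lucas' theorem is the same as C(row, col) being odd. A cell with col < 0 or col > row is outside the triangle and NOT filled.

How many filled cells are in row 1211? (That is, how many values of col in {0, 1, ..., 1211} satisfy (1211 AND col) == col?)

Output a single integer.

1211 in binary = 10010111011
popcount(1211) = number of 1-bits in 10010111011 = 7
A col c satisfies (1211 AND c) == c iff every set bit of c is also set in 1211; each of the 7 set bits of 1211 can independently be on or off in c.
count = 2^7 = 128

Answer: 128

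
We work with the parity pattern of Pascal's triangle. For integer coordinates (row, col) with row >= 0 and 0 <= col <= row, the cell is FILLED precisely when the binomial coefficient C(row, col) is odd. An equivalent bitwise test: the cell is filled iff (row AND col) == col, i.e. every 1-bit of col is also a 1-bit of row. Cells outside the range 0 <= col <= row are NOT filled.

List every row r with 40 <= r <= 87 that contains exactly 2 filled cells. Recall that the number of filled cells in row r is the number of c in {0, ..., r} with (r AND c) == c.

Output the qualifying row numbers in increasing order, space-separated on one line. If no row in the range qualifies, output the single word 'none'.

Row r has 2^popcount(r) filled cells, so we need popcount(r) = log2(2) = 1.
Scan r = 40..87 and keep those with exactly 1 one-bits:
r=40=101000 popcount=2 -> skip
r=41=101001 popcount=3 -> skip
r=42=101010 popcount=3 -> skip
r=43=101011 popcount=4 -> skip
r=44=101100 popcount=3 -> skip
r=45=101101 popcount=4 -> skip
r=46=101110 popcount=4 -> skip
r=47=101111 popcount=5 -> skip
r=48=110000 popcount=2 -> skip
r=49=110001 popcount=3 -> skip
r=50=110010 popcount=3 -> skip
r=51=110011 popcount=4 -> skip
r=52=110100 popcount=3 -> skip
r=53=110101 popcount=4 -> skip
r=54=110110 popcount=4 -> skip
r=55=110111 popcount=5 -> skip
r=56=111000 popcount=3 -> skip
r=57=111001 popcount=4 -> skip
r=58=111010 popcount=4 -> skip
r=59=111011 popcount=5 -> skip
r=60=111100 popcount=4 -> skip
r=61=111101 popcount=5 -> skip
r=62=111110 popcount=5 -> skip
r=63=111111 popcount=6 -> skip
r=64=1000000 popcount=1 -> KEEP
r=65=1000001 popcount=2 -> skip
r=66=1000010 popcount=2 -> skip
r=67=1000011 popcount=3 -> skip
r=68=1000100 popcount=2 -> skip
r=69=1000101 popcount=3 -> skip
r=70=1000110 popcount=3 -> skip
r=71=1000111 popcount=4 -> skip
r=72=1001000 popcount=2 -> skip
r=73=1001001 popcount=3 -> skip
r=74=1001010 popcount=3 -> skip
r=75=1001011 popcount=4 -> skip
r=76=1001100 popcount=3 -> skip
r=77=1001101 popcount=4 -> skip
r=78=1001110 popcount=4 -> skip
r=79=1001111 popcount=5 -> skip
r=80=1010000 popcount=2 -> skip
r=81=1010001 popcount=3 -> skip
r=82=1010010 popcount=3 -> skip
r=83=1010011 popcount=4 -> skip
r=84=1010100 popcount=3 -> skip
r=85=1010101 popcount=4 -> skip
r=86=1010110 popcount=4 -> skip
r=87=1010111 popcount=5 -> skip
Kept rows: 64

Answer: 64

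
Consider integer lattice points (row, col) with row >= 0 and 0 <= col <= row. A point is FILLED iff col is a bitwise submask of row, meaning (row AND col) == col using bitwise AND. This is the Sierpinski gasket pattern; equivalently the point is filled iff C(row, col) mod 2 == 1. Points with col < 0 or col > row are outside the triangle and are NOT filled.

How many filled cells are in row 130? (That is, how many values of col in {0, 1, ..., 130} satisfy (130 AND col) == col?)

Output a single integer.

130 in binary = 10000010
popcount(130) = number of 1-bits in 10000010 = 2
A col c satisfies (130 AND c) == c iff every set bit of c is also set in 130; each of the 2 set bits of 130 can independently be on or off in c.
count = 2^2 = 4

Answer: 4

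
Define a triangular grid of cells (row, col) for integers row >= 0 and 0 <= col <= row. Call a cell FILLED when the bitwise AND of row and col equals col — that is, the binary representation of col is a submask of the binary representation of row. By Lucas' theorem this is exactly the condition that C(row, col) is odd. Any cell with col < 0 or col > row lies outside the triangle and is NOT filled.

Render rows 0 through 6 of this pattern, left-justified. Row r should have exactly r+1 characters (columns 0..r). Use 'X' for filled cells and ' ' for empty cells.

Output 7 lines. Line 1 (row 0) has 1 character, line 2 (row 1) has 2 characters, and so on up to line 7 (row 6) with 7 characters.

r0=0: X
r1=1: XX
r2=10: X X
r3=11: XXXX
r4=100: X   X
r5=101: XX  XX
r6=110: X X X X

Answer: X
XX
X X
XXXX
X   X
XX  XX
X X X X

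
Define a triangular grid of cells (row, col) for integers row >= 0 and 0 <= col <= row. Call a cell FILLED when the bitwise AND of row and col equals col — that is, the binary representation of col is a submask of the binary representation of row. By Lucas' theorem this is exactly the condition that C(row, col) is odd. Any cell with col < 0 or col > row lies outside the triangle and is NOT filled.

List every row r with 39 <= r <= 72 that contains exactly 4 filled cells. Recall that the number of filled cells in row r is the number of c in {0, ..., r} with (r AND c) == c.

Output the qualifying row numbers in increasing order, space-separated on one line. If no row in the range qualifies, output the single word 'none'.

Row r has 2^popcount(r) filled cells, so we need popcount(r) = log2(4) = 2.
Scan r = 39..72 and keep those with exactly 2 one-bits:
r=39=100111 popcount=4 -> skip
r=40=101000 popcount=2 -> KEEP
r=41=101001 popcount=3 -> skip
r=42=101010 popcount=3 -> skip
r=43=101011 popcount=4 -> skip
r=44=101100 popcount=3 -> skip
r=45=101101 popcount=4 -> skip
r=46=101110 popcount=4 -> skip
r=47=101111 popcount=5 -> skip
r=48=110000 popcount=2 -> KEEP
r=49=110001 popcount=3 -> skip
r=50=110010 popcount=3 -> skip
r=51=110011 popcount=4 -> skip
r=52=110100 popcount=3 -> skip
r=53=110101 popcount=4 -> skip
r=54=110110 popcount=4 -> skip
r=55=110111 popcount=5 -> skip
r=56=111000 popcount=3 -> skip
r=57=111001 popcount=4 -> skip
r=58=111010 popcount=4 -> skip
r=59=111011 popcount=5 -> skip
r=60=111100 popcount=4 -> skip
r=61=111101 popcount=5 -> skip
r=62=111110 popcount=5 -> skip
r=63=111111 popcount=6 -> skip
r=64=1000000 popcount=1 -> skip
r=65=1000001 popcount=2 -> KEEP
r=66=1000010 popcount=2 -> KEEP
r=67=1000011 popcount=3 -> skip
r=68=1000100 popcount=2 -> KEEP
r=69=1000101 popcount=3 -> skip
r=70=1000110 popcount=3 -> skip
r=71=1000111 popcount=4 -> skip
r=72=1001000 popcount=2 -> KEEP
Kept rows: 40 48 65 66 68 72

Answer: 40 48 65 66 68 72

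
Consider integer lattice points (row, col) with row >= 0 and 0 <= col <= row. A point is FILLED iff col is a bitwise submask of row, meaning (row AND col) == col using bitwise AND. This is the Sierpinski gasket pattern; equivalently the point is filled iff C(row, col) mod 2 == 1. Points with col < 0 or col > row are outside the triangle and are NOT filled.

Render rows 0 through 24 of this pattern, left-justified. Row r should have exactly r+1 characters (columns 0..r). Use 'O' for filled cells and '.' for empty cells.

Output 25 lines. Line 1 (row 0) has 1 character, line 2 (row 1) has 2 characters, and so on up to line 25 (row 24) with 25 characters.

r0=0: O
r1=1: OO
r2=10: O.O
r3=11: OOOO
r4=100: O...O
r5=101: OO..OO
r6=110: O.O.O.O
r7=111: OOOOOOOO
r8=1000: O.......O
r9=1001: OO......OO
r10=1010: O.O.....O.O
r11=1011: OOOO....OOOO
r12=1100: O...O...O...O
r13=1101: OO..OO..OO..OO
r14=1110: O.O.O.O.O.O.O.O
r15=1111: OOOOOOOOOOOOOOOO
r16=10000: O...............O
r17=10001: OO..............OO
r18=10010: O.O.............O.O
r19=10011: OOOO............OOOO
r20=10100: O...O...........O...O
r21=10101: OO..OO..........OO..OO
r22=10110: O.O.O.O.........O.O.O.O
r23=10111: OOOOOOOO........OOOOOOOO
r24=11000: O.......O.......O.......O

Answer: O
OO
O.O
OOOO
O...O
OO..OO
O.O.O.O
OOOOOOOO
O.......O
OO......OO
O.O.....O.O
OOOO....OOOO
O...O...O...O
OO..OO..OO..OO
O.O.O.O.O.O.O.O
OOOOOOOOOOOOOOOO
O...............O
OO..............OO
O.O.............O.O
OOOO............OOOO
O...O...........O...O
OO..OO..........OO..OO
O.O.O.O.........O.O.O.O
OOOOOOOO........OOOOOOOO
O.......O.......O.......O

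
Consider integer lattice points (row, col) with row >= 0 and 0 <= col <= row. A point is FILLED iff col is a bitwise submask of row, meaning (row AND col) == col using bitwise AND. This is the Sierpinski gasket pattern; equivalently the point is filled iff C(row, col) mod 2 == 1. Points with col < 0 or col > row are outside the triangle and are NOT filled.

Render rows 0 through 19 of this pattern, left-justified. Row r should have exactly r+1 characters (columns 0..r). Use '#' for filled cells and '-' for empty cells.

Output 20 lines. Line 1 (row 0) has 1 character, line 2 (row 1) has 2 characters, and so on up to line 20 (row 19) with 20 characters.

Answer: #
##
#-#
####
#---#
##--##
#-#-#-#
########
#-------#
##------##
#-#-----#-#
####----####
#---#---#---#
##--##--##--##
#-#-#-#-#-#-#-#
################
#---------------#
##--------------##
#-#-------------#-#
####------------####

Derivation:
r0=0: #
r1=1: ##
r2=10: #-#
r3=11: ####
r4=100: #---#
r5=101: ##--##
r6=110: #-#-#-#
r7=111: ########
r8=1000: #-------#
r9=1001: ##------##
r10=1010: #-#-----#-#
r11=1011: ####----####
r12=1100: #---#---#---#
r13=1101: ##--##--##--##
r14=1110: #-#-#-#-#-#-#-#
r15=1111: ################
r16=10000: #---------------#
r17=10001: ##--------------##
r18=10010: #-#-------------#-#
r19=10011: ####------------####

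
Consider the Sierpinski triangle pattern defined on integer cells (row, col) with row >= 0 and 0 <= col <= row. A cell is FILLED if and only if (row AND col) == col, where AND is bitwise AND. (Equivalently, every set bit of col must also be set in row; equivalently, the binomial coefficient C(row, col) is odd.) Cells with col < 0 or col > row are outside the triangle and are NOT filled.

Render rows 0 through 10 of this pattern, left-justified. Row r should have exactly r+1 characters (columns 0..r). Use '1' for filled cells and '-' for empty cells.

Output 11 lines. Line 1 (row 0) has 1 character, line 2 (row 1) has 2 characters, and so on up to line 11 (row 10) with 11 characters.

r0=0: 1
r1=1: 11
r2=10: 1-1
r3=11: 1111
r4=100: 1---1
r5=101: 11--11
r6=110: 1-1-1-1
r7=111: 11111111
r8=1000: 1-------1
r9=1001: 11------11
r10=1010: 1-1-----1-1

Answer: 1
11
1-1
1111
1---1
11--11
1-1-1-1
11111111
1-------1
11------11
1-1-----1-1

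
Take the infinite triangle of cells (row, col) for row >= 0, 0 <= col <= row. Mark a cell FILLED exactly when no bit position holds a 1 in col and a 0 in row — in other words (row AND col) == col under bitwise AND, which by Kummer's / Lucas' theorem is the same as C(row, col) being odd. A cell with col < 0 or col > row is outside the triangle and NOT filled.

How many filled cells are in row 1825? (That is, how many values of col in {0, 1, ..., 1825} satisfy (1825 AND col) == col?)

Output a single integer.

1825 in binary = 11100100001
popcount(1825) = number of 1-bits in 11100100001 = 5
A col c satisfies (1825 AND c) == c iff every set bit of c is also set in 1825; each of the 5 set bits of 1825 can independently be on or off in c.
count = 2^5 = 32

Answer: 32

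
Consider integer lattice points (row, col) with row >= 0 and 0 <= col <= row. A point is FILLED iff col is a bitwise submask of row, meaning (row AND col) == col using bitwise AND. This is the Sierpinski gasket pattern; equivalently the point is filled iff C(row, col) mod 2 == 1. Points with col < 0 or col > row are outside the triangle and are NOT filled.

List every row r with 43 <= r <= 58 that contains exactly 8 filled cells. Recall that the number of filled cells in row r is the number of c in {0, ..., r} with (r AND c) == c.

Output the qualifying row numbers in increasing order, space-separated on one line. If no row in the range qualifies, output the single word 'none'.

Answer: 44 49 50 52 56

Derivation:
Row r has 2^popcount(r) filled cells, so we need popcount(r) = log2(8) = 3.
Scan r = 43..58 and keep those with exactly 3 one-bits:
r=43=101011 popcount=4 -> skip
r=44=101100 popcount=3 -> KEEP
r=45=101101 popcount=4 -> skip
r=46=101110 popcount=4 -> skip
r=47=101111 popcount=5 -> skip
r=48=110000 popcount=2 -> skip
r=49=110001 popcount=3 -> KEEP
r=50=110010 popcount=3 -> KEEP
r=51=110011 popcount=4 -> skip
r=52=110100 popcount=3 -> KEEP
r=53=110101 popcount=4 -> skip
r=54=110110 popcount=4 -> skip
r=55=110111 popcount=5 -> skip
r=56=111000 popcount=3 -> KEEP
r=57=111001 popcount=4 -> skip
r=58=111010 popcount=4 -> skip
Kept rows: 44 49 50 52 56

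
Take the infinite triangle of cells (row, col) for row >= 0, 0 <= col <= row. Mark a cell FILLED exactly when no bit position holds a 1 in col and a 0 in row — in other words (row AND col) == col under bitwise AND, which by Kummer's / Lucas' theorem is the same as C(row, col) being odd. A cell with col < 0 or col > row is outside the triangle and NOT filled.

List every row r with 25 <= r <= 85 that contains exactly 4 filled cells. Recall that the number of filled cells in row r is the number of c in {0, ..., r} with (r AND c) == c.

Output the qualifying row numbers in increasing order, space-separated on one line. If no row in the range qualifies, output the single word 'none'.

Answer: 33 34 36 40 48 65 66 68 72 80

Derivation:
Row r has 2^popcount(r) filled cells, so we need popcount(r) = log2(4) = 2.
Scan r = 25..85 and keep those with exactly 2 one-bits:
r=25=11001 popcount=3 -> skip
r=26=11010 popcount=3 -> skip
r=27=11011 popcount=4 -> skip
r=28=11100 popcount=3 -> skip
r=29=11101 popcount=4 -> skip
r=30=11110 popcount=4 -> skip
r=31=11111 popcount=5 -> skip
r=32=100000 popcount=1 -> skip
r=33=100001 popcount=2 -> KEEP
r=34=100010 popcount=2 -> KEEP
r=35=100011 popcount=3 -> skip
r=36=100100 popcount=2 -> KEEP
r=37=100101 popcount=3 -> skip
r=38=100110 popcount=3 -> skip
r=39=100111 popcount=4 -> skip
r=40=101000 popcount=2 -> KEEP
r=41=101001 popcount=3 -> skip
r=42=101010 popcount=3 -> skip
r=43=101011 popcount=4 -> skip
r=44=101100 popcount=3 -> skip
r=45=101101 popcount=4 -> skip
r=46=101110 popcount=4 -> skip
r=47=101111 popcount=5 -> skip
r=48=110000 popcount=2 -> KEEP
r=49=110001 popcount=3 -> skip
r=50=110010 popcount=3 -> skip
r=51=110011 popcount=4 -> skip
r=52=110100 popcount=3 -> skip
r=53=110101 popcount=4 -> skip
r=54=110110 popcount=4 -> skip
r=55=110111 popcount=5 -> skip
r=56=111000 popcount=3 -> skip
r=57=111001 popcount=4 -> skip
r=58=111010 popcount=4 -> skip
r=59=111011 popcount=5 -> skip
r=60=111100 popcount=4 -> skip
r=61=111101 popcount=5 -> skip
r=62=111110 popcount=5 -> skip
r=63=111111 popcount=6 -> skip
r=64=1000000 popcount=1 -> skip
r=65=1000001 popcount=2 -> KEEP
r=66=1000010 popcount=2 -> KEEP
r=67=1000011 popcount=3 -> skip
r=68=1000100 popcount=2 -> KEEP
r=69=1000101 popcount=3 -> skip
r=70=1000110 popcount=3 -> skip
r=71=1000111 popcount=4 -> skip
r=72=1001000 popcount=2 -> KEEP
r=73=1001001 popcount=3 -> skip
r=74=1001010 popcount=3 -> skip
r=75=1001011 popcount=4 -> skip
r=76=1001100 popcount=3 -> skip
r=77=1001101 popcount=4 -> skip
r=78=1001110 popcount=4 -> skip
r=79=1001111 popcount=5 -> skip
r=80=1010000 popcount=2 -> KEEP
r=81=1010001 popcount=3 -> skip
r=82=1010010 popcount=3 -> skip
r=83=1010011 popcount=4 -> skip
r=84=1010100 popcount=3 -> skip
r=85=1010101 popcount=4 -> skip
Kept rows: 33 34 36 40 48 65 66 68 72 80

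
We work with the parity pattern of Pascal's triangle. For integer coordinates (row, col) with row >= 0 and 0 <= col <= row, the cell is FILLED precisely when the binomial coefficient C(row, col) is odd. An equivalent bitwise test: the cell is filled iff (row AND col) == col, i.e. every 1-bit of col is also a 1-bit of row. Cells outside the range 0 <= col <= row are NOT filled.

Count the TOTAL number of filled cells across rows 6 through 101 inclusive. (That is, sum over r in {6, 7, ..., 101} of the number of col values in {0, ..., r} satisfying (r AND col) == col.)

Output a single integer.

Answer: 1260

Derivation:
r6=110 pc2: +4 =4
r7=111 pc3: +8 =12
r8=1000 pc1: +2 =14
r9=1001 pc2: +4 =18
r10=1010 pc2: +4 =22
r11=1011 pc3: +8 =30
r12=1100 pc2: +4 =34
r13=1101 pc3: +8 =42
r14=1110 pc3: +8 =50
r15=1111 pc4: +16 =66
r16=10000 pc1: +2 =68
r17=10001 pc2: +4 =72
r18=10010 pc2: +4 =76
r19=10011 pc3: +8 =84
r20=10100 pc2: +4 =88
r21=10101 pc3: +8 =96
r22=10110 pc3: +8 =104
r23=10111 pc4: +16 =120
r24=11000 pc2: +4 =124
r25=11001 pc3: +8 =132
r26=11010 pc3: +8 =140
r27=11011 pc4: +16 =156
r28=11100 pc3: +8 =164
r29=11101 pc4: +16 =180
r30=11110 pc4: +16 =196
r31=11111 pc5: +32 =228
r32=100000 pc1: +2 =230
r33=100001 pc2: +4 =234
r34=100010 pc2: +4 =238
r35=100011 pc3: +8 =246
r36=100100 pc2: +4 =250
r37=100101 pc3: +8 =258
r38=100110 pc3: +8 =266
r39=100111 pc4: +16 =282
r40=101000 pc2: +4 =286
r41=101001 pc3: +8 =294
r42=101010 pc3: +8 =302
r43=101011 pc4: +16 =318
r44=101100 pc3: +8 =326
r45=101101 pc4: +16 =342
r46=101110 pc4: +16 =358
r47=101111 pc5: +32 =390
r48=110000 pc2: +4 =394
r49=110001 pc3: +8 =402
r50=110010 pc3: +8 =410
r51=110011 pc4: +16 =426
r52=110100 pc3: +8 =434
r53=110101 pc4: +16 =450
r54=110110 pc4: +16 =466
r55=110111 pc5: +32 =498
r56=111000 pc3: +8 =506
r57=111001 pc4: +16 =522
r58=111010 pc4: +16 =538
r59=111011 pc5: +32 =570
r60=111100 pc4: +16 =586
r61=111101 pc5: +32 =618
r62=111110 pc5: +32 =650
r63=111111 pc6: +64 =714
r64=1000000 pc1: +2 =716
r65=1000001 pc2: +4 =720
r66=1000010 pc2: +4 =724
r67=1000011 pc3: +8 =732
r68=1000100 pc2: +4 =736
r69=1000101 pc3: +8 =744
r70=1000110 pc3: +8 =752
r71=1000111 pc4: +16 =768
r72=1001000 pc2: +4 =772
r73=1001001 pc3: +8 =780
r74=1001010 pc3: +8 =788
r75=1001011 pc4: +16 =804
r76=1001100 pc3: +8 =812
r77=1001101 pc4: +16 =828
r78=1001110 pc4: +16 =844
r79=1001111 pc5: +32 =876
r80=1010000 pc2: +4 =880
r81=1010001 pc3: +8 =888
r82=1010010 pc3: +8 =896
r83=1010011 pc4: +16 =912
r84=1010100 pc3: +8 =920
r85=1010101 pc4: +16 =936
r86=1010110 pc4: +16 =952
r87=1010111 pc5: +32 =984
r88=1011000 pc3: +8 =992
r89=1011001 pc4: +16 =1008
r90=1011010 pc4: +16 =1024
r91=1011011 pc5: +32 =1056
r92=1011100 pc4: +16 =1072
r93=1011101 pc5: +32 =1104
r94=1011110 pc5: +32 =1136
r95=1011111 pc6: +64 =1200
r96=1100000 pc2: +4 =1204
r97=1100001 pc3: +8 =1212
r98=1100010 pc3: +8 =1220
r99=1100011 pc4: +16 =1236
r100=1100100 pc3: +8 =1244
r101=1100101 pc4: +16 =1260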